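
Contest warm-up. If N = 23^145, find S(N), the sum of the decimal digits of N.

23^145 = 282186493234818581154142512979035159516921447709720108936071149480815335424979513318136832332969187708262504049073275450402213978406087355495426045106684346269876393343892972357615705324291746331543
Sum of its 198 digits: 860.

860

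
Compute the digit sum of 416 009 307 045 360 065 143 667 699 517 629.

4+1+6+0+0+9+3+0+7+0+4+5+3+6+0+0+6+5+1+4+3+6+6+7+6+9+9+5+1+7+6+2+9 = 140

140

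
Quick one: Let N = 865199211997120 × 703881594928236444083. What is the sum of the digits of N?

164

865199211997120 × 703881594928236444083 = 608997801271186188976900341637040960
Sum of its 36 digits: 164.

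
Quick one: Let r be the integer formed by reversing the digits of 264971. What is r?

Reversing 264971 gives 179462.

179462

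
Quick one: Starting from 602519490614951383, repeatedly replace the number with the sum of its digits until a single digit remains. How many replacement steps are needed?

602519490614951383 → 76 → 13 → 4 (3 steps)

3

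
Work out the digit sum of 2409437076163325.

62

2+4+0+9+4+3+7+0+7+6+1+6+3+3+2+5 = 62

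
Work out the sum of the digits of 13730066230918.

49

1+3+7+3+0+0+6+6+2+3+0+9+1+8 = 49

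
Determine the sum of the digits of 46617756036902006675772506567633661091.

4+6+6+1+7+7+5+6+0+3+6+9+0+2+0+0+6+6+7+5+7+7+2+5+0+6+5+6+7+6+3+3+6+6+1+0+9+1 = 166

166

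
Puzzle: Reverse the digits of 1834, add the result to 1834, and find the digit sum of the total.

14

Reversal of 1834 is 4381; 1834 + 4381 = 6215.
Digit sum of 6215: 6+2+1+5 = 14.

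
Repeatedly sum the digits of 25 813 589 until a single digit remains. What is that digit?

5

2+5+8+1+3+5+8+9 = 41
4+1 = 5
(Equivalently, 25 813 589 mod 9 = 5.)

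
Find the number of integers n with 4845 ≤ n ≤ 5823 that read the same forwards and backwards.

The integers in [4845, 5823] that read the same forwards and backwards: 4884, 4994, 5005, 5115, 5225, 5335, 5445, 5555, 5665, 5775.
10 qualify.

10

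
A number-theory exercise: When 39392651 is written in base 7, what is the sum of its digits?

41

39392651 in base 7 is 655555244.
Digit sum: 6+5+5+5+5+5+2+4+4 = 41.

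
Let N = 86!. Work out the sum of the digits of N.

495

86! = 24227095383672732381765523203441259715284870552429381750838764496720162249742450276789464634901319465571660595200000000000000000000
Sum of its 131 digits: 495.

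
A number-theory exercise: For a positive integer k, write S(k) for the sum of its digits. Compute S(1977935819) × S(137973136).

S(1977935819) = 1+9+7+7+9+3+5+8+1+9 = 59.
S(137973136) = 1+3+7+9+7+3+1+3+6 = 40.
59 · 40 = 2360.

2360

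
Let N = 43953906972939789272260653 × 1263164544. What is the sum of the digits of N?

162

43953906972939789272260653 × 1263164544 = 55521016858491909255551219595887232
Sum of its 35 digits: 162.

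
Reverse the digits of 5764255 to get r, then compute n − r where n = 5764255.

Reverse of 5764255 is 5524675.
5764255 − 5524675 = 239580

239580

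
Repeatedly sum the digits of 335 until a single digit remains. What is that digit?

2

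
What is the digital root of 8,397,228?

8+3+9+7+2+2+8 = 39
3+9 = 12
1+2 = 3

3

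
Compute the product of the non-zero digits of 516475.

5×1×6×4×7×5 = 4200

4200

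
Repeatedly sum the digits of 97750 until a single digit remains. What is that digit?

1

9+7+7+5+0 = 28
2+8 = 10
1+0 = 1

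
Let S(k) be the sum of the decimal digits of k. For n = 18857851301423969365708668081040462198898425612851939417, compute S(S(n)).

12

First digit sum: 264.
2+6+4 = 12.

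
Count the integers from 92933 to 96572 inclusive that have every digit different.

1251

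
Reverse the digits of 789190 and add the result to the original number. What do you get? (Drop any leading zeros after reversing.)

Reverse of 789190 is 91987.
789190 + 91987 = 881177

881177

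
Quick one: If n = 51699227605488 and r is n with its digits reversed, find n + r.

Reverse of 51699227605488 is 88450672299615.
51699227605488 + 88450672299615 = 140149899905103

140149899905103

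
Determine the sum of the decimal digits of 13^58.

13^58 = 40617616406773309930154634339905725588976750479274358606191163529
Sum of its 65 digits: 301.

301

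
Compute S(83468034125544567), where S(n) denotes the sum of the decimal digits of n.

8+3+4+6+8+0+3+4+1+2+5+5+4+4+5+6+7 = 75

75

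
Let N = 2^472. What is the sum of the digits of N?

2^472 = 12194330274671844653834364178879555881830461494785043558043581873536608354764709453594945715091765512343073949692994620685343654997219864477696
Sum of its 143 digits: 700.

700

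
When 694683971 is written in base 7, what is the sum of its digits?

29

694683971 in base 7 is 23133500462.
Digit sum: 2+3+1+3+3+5+0+0+4+6+2 = 29.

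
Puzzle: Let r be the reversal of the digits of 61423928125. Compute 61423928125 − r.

Reverse of 61423928125 is 52182932416.
61423928125 − 52182932416 = 9240995709

9240995709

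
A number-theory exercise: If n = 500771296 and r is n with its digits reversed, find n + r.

1192948301

Reverse of 500771296 is 692177005.
500771296 + 692177005 = 1192948301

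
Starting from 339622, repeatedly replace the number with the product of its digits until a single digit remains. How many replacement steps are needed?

339622 → 1944 → 144 → 16 → 6 (4 steps)

4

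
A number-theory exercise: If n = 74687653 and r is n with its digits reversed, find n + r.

110366300

Reverse of 74687653 is 35678647.
74687653 + 35678647 = 110366300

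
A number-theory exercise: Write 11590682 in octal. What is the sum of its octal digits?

11590682 in base 8 is 54156032.
Digit sum: 5+4+1+5+6+0+3+2 = 26.

26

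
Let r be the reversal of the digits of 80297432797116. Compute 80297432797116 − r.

Reverse of 80297432797116 is 61179723479208.
80297432797116 − 61179723479208 = 19117709317908

19117709317908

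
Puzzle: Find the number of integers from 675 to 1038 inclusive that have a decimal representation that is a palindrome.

The integers in [675, 1038] that have a decimal representation that is a palindrome: 676, 686, 696, 707, 717, 727, …, 999, 1001.
34 qualify.

34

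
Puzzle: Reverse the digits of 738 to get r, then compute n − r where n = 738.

Reverse of 738 is 837.
738 − 837 = -99

-99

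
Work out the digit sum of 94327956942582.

75

9+4+3+2+7+9+5+6+9+4+2+5+8+2 = 75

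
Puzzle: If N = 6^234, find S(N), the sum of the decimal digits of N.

6^234 = 122290463141890234936622223366471428166726768856025957367925973874712511409937880860209174311910168111692973704030362773980406107378194861484274745612176679386471423840878720446365696
Sum of its 183 digits: 819.

819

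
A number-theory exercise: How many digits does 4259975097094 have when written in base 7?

15

4259975097094 in base 7 is 616526103605443, which has 15 digits.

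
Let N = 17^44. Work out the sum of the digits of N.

17^44 = 1379597950901634641862681879083307429684165246101910721
Sum of its 55 digits: 244.

244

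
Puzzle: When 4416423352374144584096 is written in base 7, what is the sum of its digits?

68

4416423352374144584096 in base 7 is 32024000511554155651360121.
Digit sum: 3+2+0+2+4+0+0+0+5+1+1+5+5+4+1+5+5+6+5+1+3+6+0+1+2+1 = 68.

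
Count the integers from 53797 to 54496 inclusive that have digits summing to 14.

The integers in [53797, 54496] that have digits summing to 14: 54005, 54014, 54023, 54032, 54041, 54050, …, 54401, 54410.
20 qualify.

20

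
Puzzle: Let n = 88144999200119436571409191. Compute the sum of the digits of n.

115

8+8+1+4+4+9+9+9+2+0+0+1+1+9+4+3+6+5+7+1+4+0+9+1+9+1 = 115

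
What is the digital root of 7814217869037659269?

1

7+8+1+4+2+1+7+8+6+9+0+3+7+6+5+9+2+6+9 = 100
1+0+0 = 1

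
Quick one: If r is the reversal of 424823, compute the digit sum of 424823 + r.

28

Reversal of 424823 is 328424; 424823 + 328424 = 753247.
Digit sum of 753247: 7+5+3+2+4+7 = 28.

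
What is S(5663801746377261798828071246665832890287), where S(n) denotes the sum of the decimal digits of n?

198

5+6+6+3+8+0+1+7+4+6+3+7+7+2+6+1+7+9+8+8+2+8+0+7+1+2+4+6+6+6+5+8+3+2+8+9+0+2+8+7 = 198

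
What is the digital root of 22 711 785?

2+2+7+1+1+7+8+5 = 33
3+3 = 6
(Equivalently, 22 711 785 mod 9 = 6.)

6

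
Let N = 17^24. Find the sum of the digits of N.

17^24 = 339448671314611904643504117121
Sum of its 30 digits: 109.

109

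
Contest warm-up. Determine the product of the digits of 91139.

243

9×1×1×3×9 = 243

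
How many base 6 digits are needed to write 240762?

240762 in base 6 is 5054350, which has 7 digits.

7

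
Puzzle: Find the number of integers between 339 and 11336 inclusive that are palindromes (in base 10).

The integers in [339, 11336] that are palindromes (in base 10): 343, 353, 363, 373, 383, 393, …, 11211, 11311.
170 qualify.

170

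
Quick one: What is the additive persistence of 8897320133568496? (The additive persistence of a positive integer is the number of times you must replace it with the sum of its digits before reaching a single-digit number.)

8897320133568496 → 82 → 10 → 1 (3 steps)

3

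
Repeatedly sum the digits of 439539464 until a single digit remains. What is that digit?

4+3+9+5+3+9+4+6+4 = 47
4+7 = 11
1+1 = 2

2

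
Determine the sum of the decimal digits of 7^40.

7^40 = 6366805760909027985741435139224001
Sum of its 34 digits: 142.

142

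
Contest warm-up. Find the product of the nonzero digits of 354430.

720

3×5×4×4×3 = 720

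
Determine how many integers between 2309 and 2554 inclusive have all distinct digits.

The integers in [2309, 2554] that have all distinct digits: 2309, 2310, 2314, 2315, 2316, 2317, …, 2548, 2549.
134 qualify.

134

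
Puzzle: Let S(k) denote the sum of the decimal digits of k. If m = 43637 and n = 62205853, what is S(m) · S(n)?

713

S(43637) = 4+3+6+3+7 = 23.
S(62205853) = 6+2+2+0+5+8+5+3 = 31.
23 · 31 = 713.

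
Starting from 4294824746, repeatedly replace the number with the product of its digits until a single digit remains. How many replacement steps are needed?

4294824746 → 3096576 → 0 (2 steps)

2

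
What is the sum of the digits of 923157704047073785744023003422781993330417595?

184

9+2+3+1+5+7+7+0+4+0+4+7+0+7+3+7+8+5+7+4+4+0+2+3+0+0+3+4+2+2+7+8+1+9+9+3+3+3+0+4+1+7+5+9+5 = 184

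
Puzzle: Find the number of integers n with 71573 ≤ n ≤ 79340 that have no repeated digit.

The integers in [71573, 79340] that have no repeated digit: 71580, 71582, 71583, 71584, 71586, 71589, …, 79328, 79340.
2299 qualify.

2299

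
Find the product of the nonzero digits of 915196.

2430

9×1×5×1×9×6 = 2430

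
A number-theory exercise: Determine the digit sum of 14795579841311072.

1+4+7+9+5+5+7+9+8+4+1+3+1+1+0+7+2 = 74

74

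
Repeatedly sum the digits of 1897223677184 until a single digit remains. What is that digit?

1+8+9+7+2+2+3+6+7+7+1+8+4 = 65
6+5 = 11
1+1 = 2

2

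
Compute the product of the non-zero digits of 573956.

28350

5×7×3×9×5×6 = 28350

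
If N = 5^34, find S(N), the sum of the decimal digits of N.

5^34 = 582076609134674072265625
Sum of its 24 digits: 103.

103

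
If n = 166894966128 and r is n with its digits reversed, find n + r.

988564464789

Reverse of 166894966128 is 821669498661.
166894966128 + 821669498661 = 988564464789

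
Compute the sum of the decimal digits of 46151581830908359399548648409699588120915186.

4+6+1+5+1+5+8+1+8+3+0+9+0+8+3+5+9+3+9+9+5+4+8+6+4+8+4+0+9+6+9+9+5+8+8+1+2+0+9+1+5+1+8+6 = 223

223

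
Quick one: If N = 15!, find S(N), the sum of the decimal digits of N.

45

15! = 1307674368000
Sum of its 13 digits: 45.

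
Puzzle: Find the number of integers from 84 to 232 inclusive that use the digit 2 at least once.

53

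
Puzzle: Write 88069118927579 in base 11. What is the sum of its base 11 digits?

88069118927579 in base 11 is 260749A374A719.
Digit sum: 2+6+0+7+4+9+10+3+7+4+10+7+1+9 = 79.

79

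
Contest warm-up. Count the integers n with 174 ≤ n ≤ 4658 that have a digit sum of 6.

67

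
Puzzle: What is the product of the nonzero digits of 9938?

9×9×3×8 = 1944

1944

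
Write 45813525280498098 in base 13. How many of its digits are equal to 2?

1

45813525280498098 in base 13 is B8353AB868A8326.
The digit 2 appears 1 time.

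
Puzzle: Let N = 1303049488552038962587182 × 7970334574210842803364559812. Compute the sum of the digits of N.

243

1303049488552038962587182 × 7970334574210842803364559812 = 10385740390514071948792776966640789061168604103529784
Sum of its 53 digits: 243.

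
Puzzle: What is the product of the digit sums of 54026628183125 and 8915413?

1643

S(54026628183125) = 5+4+0+2+6+6+2+8+1+8+3+1+2+5 = 53.
S(8915413) = 8+9+1+5+4+1+3 = 31.
53 · 31 = 1643.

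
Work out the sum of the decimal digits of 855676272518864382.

8+5+5+6+7+6+2+7+2+5+1+8+8+6+4+3+8+2 = 93

93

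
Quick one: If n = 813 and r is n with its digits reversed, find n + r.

1131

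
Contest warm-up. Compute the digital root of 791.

7+9+1 = 17
1+7 = 8

8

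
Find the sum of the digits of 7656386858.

7+6+5+6+3+8+6+8+5+8 = 62

62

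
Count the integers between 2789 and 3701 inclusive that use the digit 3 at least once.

The integers in [2789, 3701] that use the digit 3 at least once: 2793, 2803, 2813, 2823, 2830, 2831, …, 3700, 3701.
741 qualify.

741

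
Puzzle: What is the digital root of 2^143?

5

The digital root of n equals n mod 9 (or 9 when 9 | n), so we need 2^143 mod 9.
2^143 ≡ 5 (mod 9), so the digital root is 5.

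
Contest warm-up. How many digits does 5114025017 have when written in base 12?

9

5114025017 in base 12 is BA8815275, which has 9 digits.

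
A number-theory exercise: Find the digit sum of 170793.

27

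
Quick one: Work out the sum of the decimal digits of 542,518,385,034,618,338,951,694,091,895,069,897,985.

204

5+4+2+5+1+8+3+8+5+0+3+4+6+1+8+3+3+8+9+5+1+6+9+4+0+9+1+8+9+5+0+6+9+8+9+7+9+8+5 = 204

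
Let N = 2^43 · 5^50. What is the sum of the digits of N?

2^43 · 5^50 = 781250000000000000000000000000000000000000000000
Sum of its 48 digits: 23.

23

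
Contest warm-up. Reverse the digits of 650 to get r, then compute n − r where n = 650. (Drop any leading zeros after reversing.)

594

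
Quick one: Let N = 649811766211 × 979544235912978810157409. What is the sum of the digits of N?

140

649811766211 × 979544235912978810157409 = 636519370020417216726603209217507299
Sum of its 36 digits: 140.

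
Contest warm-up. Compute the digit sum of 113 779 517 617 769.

1+1+3+7+7+9+5+1+7+6+1+7+7+6+9 = 77

77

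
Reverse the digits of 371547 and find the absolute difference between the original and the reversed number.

373626

Reverse of 371547 is 745173.
|371547 − 745173| = 373626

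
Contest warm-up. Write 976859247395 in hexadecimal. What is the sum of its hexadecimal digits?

976859247395 in base 16 is E371593323.
Digit sum: 14+3+7+1+5+9+3+3+2+3 = 50.

50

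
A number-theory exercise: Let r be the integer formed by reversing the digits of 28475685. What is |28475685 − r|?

30181797

Reverse of 28475685 is 58657482.
|28475685 − 58657482| = 30181797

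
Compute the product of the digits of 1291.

1×2×9×1 = 18

18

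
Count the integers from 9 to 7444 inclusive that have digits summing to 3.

The integers in [9, 7444] that have digits summing to 3: 12, 21, 30, 102, 111, 120, …, 2100, 3000.
19 qualify.

19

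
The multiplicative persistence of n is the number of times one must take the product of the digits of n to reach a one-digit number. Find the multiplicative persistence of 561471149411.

561471149411 → 120960 → 0 (2 steps)

2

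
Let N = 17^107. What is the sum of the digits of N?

17^107 = 455024297117399079273657868281939502276334823978670092653303694194799352699111485425708484653439852384653016657073941702703504522673
Sum of its 132 digits: 611.

611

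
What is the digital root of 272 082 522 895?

7

2+7+2+0+8+2+5+2+2+8+9+5 = 52
5+2 = 7
(Equivalently, 272 082 522 895 mod 9 = 7.)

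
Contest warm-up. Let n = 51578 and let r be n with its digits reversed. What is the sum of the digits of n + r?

25

Reversal of 51578 is 87515; 51578 + 87515 = 139093.
Digit sum of 139093: 1+3+9+0+9+3 = 25.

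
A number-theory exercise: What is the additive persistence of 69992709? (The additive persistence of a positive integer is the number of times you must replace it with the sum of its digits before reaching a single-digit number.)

69992709 → 51 → 6 (2 steps)

2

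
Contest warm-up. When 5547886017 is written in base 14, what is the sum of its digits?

5547886017 in base 14 is 3A8B604C9.
Digit sum: 3+10+8+11+6+0+4+12+9 = 63.

63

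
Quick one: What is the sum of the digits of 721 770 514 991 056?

7+2+1+7+7+0+5+1+4+9+9+1+0+5+6 = 64

64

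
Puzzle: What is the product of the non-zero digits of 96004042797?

762048

9×6×4×4×2×7×9×7 = 762048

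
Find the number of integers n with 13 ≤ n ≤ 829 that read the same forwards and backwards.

81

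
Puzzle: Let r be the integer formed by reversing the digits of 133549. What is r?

945331

Reversing 133549 gives 945331.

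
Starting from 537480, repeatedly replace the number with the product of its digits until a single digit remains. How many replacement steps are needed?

537480 → 0 (1 step)

1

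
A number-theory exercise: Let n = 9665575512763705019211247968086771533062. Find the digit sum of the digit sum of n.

First digit sum: 177.
1+7+7 = 15.

15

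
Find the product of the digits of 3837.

504

3×8×3×7 = 504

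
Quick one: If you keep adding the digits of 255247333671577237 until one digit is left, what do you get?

7

2+5+5+2+4+7+3+3+3+6+7+1+5+7+7+2+3+7 = 79
7+9 = 16
1+6 = 7
(Equivalently, 255247333671577237 mod 9 = 7.)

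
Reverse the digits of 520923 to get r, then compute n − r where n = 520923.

191898

Reverse of 520923 is 329025.
520923 − 329025 = 191898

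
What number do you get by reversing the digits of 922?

229

Reversing 922 gives 229.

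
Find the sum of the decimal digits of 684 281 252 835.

54

6+8+4+2+8+1+2+5+2+8+3+5 = 54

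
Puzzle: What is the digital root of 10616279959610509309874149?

4

1+0+6+1+6+2+7+9+9+5+9+6+1+0+5+0+9+3+0+9+8+7+4+1+4+9 = 121
1+2+1 = 4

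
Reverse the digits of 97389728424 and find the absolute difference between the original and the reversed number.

54906930045

Reverse of 97389728424 is 42482798379.
|97389728424 − 42482798379| = 54906930045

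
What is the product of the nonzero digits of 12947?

504

1×2×9×4×7 = 504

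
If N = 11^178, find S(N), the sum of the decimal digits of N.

871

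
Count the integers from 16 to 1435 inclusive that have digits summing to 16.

92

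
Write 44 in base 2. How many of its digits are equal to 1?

44 in base 2 is 101100.
The digit 1 appears 3 times.

3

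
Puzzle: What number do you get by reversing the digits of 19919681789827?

Reversing 19919681789827 gives 72898718691991.

72898718691991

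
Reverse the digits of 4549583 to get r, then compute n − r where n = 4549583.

690129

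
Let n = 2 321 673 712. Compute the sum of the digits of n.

34

2+3+2+1+6+7+3+7+1+2 = 34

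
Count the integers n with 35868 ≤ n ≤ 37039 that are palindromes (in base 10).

The integers in [35868, 37039] that are palindromes (in base 10): 35953, 36063, 36163, 36263, 36363, 36463, …, 36863, 36963.
11 qualify.

11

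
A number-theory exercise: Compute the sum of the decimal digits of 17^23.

143

17^23 = 19967568900859523802559065713
Sum of its 29 digits: 143.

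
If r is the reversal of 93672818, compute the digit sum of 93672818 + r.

Reversal of 93672818 is 81827639; 93672818 + 81827639 = 175500457.
Digit sum of 175500457: 1+7+5+5+0+0+4+5+7 = 34.

34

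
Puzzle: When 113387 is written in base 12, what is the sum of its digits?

32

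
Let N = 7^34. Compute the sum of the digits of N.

142

7^34 = 54116956037952111668959660849
Sum of its 29 digits: 142.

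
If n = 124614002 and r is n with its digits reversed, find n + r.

Reverse of 124614002 is 200416421.
124614002 + 200416421 = 325030423

325030423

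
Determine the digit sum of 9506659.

40

9+5+0+6+6+5+9 = 40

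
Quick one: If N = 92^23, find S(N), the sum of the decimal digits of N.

92^23 = 1469332310991197227605027959666916684870975488
Sum of its 46 digits: 230.

230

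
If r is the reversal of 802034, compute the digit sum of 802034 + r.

Reversal of 802034 is 430208; 802034 + 430208 = 1232242.
Digit sum of 1232242: 1+2+3+2+2+4+2 = 16.

16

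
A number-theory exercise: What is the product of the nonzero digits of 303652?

3×3×6×5×2 = 540

540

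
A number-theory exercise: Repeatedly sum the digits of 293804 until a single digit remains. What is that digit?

8

2+9+3+8+0+4 = 26
2+6 = 8
(Equivalently, 293804 mod 9 = 8.)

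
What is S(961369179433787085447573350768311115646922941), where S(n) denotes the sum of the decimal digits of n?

9+6+1+3+6+9+1+7+9+4+3+3+7+8+7+0+8+5+4+4+7+5+7+3+3+5+0+7+6+8+3+1+1+1+1+5+6+4+6+9+2+2+9+4+1 = 210

210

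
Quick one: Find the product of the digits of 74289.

4032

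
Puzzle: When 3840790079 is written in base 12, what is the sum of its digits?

3840790079 in base 12 is 8B233353B.
Digit sum: 8+11+2+3+3+3+5+3+11 = 49.

49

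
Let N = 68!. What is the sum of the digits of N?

342

68! = 2480035542436830599600990418569171581047399201355367672371710738018221445712183296000000000000000
Sum of its 97 digits: 342.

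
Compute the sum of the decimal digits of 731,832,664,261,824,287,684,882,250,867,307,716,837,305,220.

198

7+3+1+8+3+2+6+6+4+2+6+1+8+2+4+2+8+7+6+8+4+8+8+2+2+5+0+8+6+7+3+0+7+7+1+6+8+3+7+3+0+5+2+2+0 = 198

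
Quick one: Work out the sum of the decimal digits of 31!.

135

31! = 8222838654177922817725562880000000
Sum of its 34 digits: 135.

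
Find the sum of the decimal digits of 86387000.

8+6+3+8+7+0+0+0 = 32

32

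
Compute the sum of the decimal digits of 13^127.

598

13^127 = 2956689663122075976114506854285902675703084329668267513354292673603408564330231932734973244922155356217475711246189330255902747143246023506117
Sum of its 142 digits: 598.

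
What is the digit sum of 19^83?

19^83 = 13694585098795051015573767467175826215309578754118269560782501486876937874230165483164062342194313549688459
Sum of its 107 digits: 505.

505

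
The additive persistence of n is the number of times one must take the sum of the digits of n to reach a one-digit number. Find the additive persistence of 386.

386 → 17 → 8 (2 steps)

2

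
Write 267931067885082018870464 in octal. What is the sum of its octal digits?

74

267931067885082018870464 in base 8 is 70571112016635411065072300.
Digit sum: 7+0+5+7+1+1+1+2+0+1+6+6+3+5+4+1+1+0+6+5+0+7+2+3+0+0 = 74.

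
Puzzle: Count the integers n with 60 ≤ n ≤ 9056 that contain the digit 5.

3165

The integers in [60, 9056] that contain the digit 5: 65, 75, 85, 95, 105, 115, …, 9055, 9056.
3165 qualify.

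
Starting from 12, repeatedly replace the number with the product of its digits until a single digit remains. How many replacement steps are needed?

1

12 → 2 (1 step)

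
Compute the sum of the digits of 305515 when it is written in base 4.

16

305515 in base 4 is 1022211223.
Digit sum: 1+0+2+2+2+1+1+2+2+3 = 16.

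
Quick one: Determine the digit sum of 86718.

30

8+6+7+1+8 = 30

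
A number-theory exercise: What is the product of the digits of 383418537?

3×8×3×4×1×8×5×3×7 = 241920

241920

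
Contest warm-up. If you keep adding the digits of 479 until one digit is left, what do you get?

2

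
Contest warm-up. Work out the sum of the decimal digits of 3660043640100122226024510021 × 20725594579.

180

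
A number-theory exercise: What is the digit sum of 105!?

105! = 1081396758240290900504101305800329649720646107774902579144176636573226531909905153326984536526808240339776398934872029657993872907813436816097280000000000000000000000000
Sum of its 169 digits: 648.

648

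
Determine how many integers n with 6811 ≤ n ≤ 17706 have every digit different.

The integers in [6811, 17706] that have every digit different: 6812, 6813, 6814, 6815, 6817, 6819, …, 17695, 17698.
3884 qualify.

3884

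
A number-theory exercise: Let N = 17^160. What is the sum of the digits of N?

17^160 = 74443609190419550764562450397778200846849192983001551466849044370008879517232307105675227070196683723355515193456559323901778769141226118951876996802487398051974943265833071289084569071200666892801
Sum of its 197 digits: 892.

892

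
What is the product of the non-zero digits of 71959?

2835

7×1×9×5×9 = 2835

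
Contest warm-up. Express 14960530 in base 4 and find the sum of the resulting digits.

16

14960530 in base 4 is 321010132102.
Digit sum: 3+2+1+0+1+0+1+3+2+1+0+2 = 16.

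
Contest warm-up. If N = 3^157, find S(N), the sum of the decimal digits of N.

324

3^157 = 809164816771822689786320611221860560835816670552324143733808294394923420563
Sum of its 75 digits: 324.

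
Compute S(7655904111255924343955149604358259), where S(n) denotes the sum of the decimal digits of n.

151

7+6+5+5+9+0+4+1+1+1+2+5+5+9+2+4+3+4+3+9+5+5+1+4+9+6+0+4+3+5+8+2+5+9 = 151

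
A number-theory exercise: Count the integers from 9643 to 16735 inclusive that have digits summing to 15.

The integers in [9643, 16735] that have digits summing to 15: 10059, 10068, 10077, 10086, 10095, 10149, …, 16701, 16710.
454 qualify.

454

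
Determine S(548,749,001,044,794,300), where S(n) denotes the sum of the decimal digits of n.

5+4+8+7+4+9+0+0+1+0+4+4+7+9+4+3+0+0 = 69

69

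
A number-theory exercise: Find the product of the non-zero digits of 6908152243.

103680

6×9×8×1×5×2×2×4×3 = 103680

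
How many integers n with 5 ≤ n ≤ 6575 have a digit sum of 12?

The integers in [5, 6575] that have a digit sum of 12: 39, 48, 57, 66, 75, 84, …, 6501, 6510.
368 qualify.

368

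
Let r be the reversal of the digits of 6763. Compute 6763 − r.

3087

Reverse of 6763 is 3676.
6763 − 3676 = 3087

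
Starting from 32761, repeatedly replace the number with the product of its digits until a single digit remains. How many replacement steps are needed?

3

32761 → 252 → 20 → 0 (3 steps)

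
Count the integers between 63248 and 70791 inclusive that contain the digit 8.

2735

The integers in [63248, 70791] that contain the digit 8: 63248, 63258, 63268, 63278, 63280, 63281, …, 70788, 70789.
2735 qualify.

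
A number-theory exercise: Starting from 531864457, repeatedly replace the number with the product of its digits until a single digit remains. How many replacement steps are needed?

531864457 → 403200 → 0 (2 steps)

2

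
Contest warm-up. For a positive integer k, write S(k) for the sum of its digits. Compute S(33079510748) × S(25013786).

S(33079510748) = 3+3+0+7+9+5+1+0+7+4+8 = 47.
S(25013786) = 2+5+0+1+3+7+8+6 = 32.
47 · 32 = 1504.

1504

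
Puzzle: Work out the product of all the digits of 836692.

15552

8×3×6×6×9×2 = 15552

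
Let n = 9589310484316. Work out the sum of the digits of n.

9+5+8+9+3+1+0+4+8+4+3+1+6 = 61

61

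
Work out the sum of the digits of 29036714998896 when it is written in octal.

29036714998896 in base 8 is 646424305236160.
Digit sum: 6+4+6+4+2+4+3+0+5+2+3+6+1+6+0 = 52.

52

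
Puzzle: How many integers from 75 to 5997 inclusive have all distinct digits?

3190

The integers in [75, 5997] that have all distinct digits: 75, 76, 78, 79, 80, 81, …, 5986, 5987.
3190 qualify.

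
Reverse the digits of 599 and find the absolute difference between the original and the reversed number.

Reverse of 599 is 995.
|599 − 995| = 396

396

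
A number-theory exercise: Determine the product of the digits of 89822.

8×9×8×2×2 = 2304

2304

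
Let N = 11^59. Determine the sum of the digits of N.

11^59 = 27680149049219827234040845032752615876276219551518008056540691
Sum of its 62 digits: 257.

257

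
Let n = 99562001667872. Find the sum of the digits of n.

9+9+5+6+2+0+0+1+6+6+7+8+7+2 = 68

68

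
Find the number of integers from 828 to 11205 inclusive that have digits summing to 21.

The integers in [828, 11205] that have digits summing to 21: 849, 858, 867, 876, 885, 894, …, 10992, 11199.
614 qualify.

614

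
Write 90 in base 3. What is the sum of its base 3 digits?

90 in base 3 is 10100.
Digit sum: 1+0+1+0+0 = 2.

2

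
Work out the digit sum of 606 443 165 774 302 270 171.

76

6+0+6+4+4+3+1+6+5+7+7+4+3+0+2+2+7+0+1+7+1 = 76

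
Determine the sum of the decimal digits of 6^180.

639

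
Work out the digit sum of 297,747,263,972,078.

2+9+7+7+4+7+2+6+3+9+7+2+0+7+8 = 80

80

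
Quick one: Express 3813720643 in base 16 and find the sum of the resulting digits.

3813720643 in base 16 is E350C243.
Digit sum: 14+3+5+0+12+2+4+3 = 43.

43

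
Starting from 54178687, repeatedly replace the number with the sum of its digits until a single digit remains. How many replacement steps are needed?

54178687 → 46 → 10 → 1 (3 steps)

3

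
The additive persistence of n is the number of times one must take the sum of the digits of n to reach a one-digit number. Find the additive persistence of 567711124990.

567711124990 → 52 → 7 (2 steps)

2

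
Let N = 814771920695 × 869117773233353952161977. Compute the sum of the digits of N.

134

814771920695 × 869117773233353952161977 = 708132757407501260039783148038414015
Sum of its 36 digits: 134.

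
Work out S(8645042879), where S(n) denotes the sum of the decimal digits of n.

8+6+4+5+0+4+2+8+7+9 = 53

53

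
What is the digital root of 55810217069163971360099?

8

5+5+8+1+0+2+1+7+0+6+9+1+6+3+9+7+1+3+6+0+0+9+9 = 98
9+8 = 17
1+7 = 8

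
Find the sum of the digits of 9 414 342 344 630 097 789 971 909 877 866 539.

181

9+4+1+4+3+4+2+3+4+4+6+3+0+0+9+7+7+8+9+9+7+1+9+0+9+8+7+7+8+6+6+5+3+9 = 181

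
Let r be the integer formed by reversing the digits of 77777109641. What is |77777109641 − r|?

63086931864

Reverse of 77777109641 is 14690177777.
|77777109641 − 14690177777| = 63086931864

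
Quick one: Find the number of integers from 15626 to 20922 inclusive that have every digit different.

1803

The integers in [15626, 20922] that have every digit different: 15627, 15628, 15629, 15630, 15632, 15634, …, 20917, 20918.
1803 qualify.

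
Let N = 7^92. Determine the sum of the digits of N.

310

7^92 = 561073402121731173607666208963712157775646236340963964052513752233891761335201
Sum of its 78 digits: 310.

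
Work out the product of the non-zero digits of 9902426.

9×9×2×4×2×6 = 7776

7776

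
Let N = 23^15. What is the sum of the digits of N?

23^15 = 266635235464391245607
Sum of its 21 digits: 89.

89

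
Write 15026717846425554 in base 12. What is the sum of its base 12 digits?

93

15026717846425554 in base 12 is B8541A70AAB9016.
Digit sum: 11+8+5+4+1+10+7+0+10+10+11+9+0+1+6 = 93.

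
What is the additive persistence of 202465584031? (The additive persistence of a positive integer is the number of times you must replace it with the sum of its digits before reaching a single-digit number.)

2

202465584031 → 40 → 4 (2 steps)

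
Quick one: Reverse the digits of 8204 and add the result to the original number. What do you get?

12232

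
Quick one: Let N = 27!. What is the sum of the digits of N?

108

27! = 10888869450418352160768000000
Sum of its 29 digits: 108.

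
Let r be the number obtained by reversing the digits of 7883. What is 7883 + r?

Reverse of 7883 is 3887.
7883 + 3887 = 11770

11770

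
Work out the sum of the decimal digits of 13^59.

286

13^59 = 528029013288053029092010246418774432656697756230566661880485125877
Sum of its 66 digits: 286.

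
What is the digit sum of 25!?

25! = 15511210043330985984000000
Sum of its 26 digits: 72.

72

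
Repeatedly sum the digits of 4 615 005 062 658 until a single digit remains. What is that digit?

3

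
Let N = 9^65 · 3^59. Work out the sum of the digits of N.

405

9^65 · 3^59 = 1499398741586788200414239710724876101933611366003344657118522818557991334322919287339806483
Sum of its 91 digits: 405.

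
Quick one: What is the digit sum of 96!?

648

96! = 991677934870949689209571401541893801158183648651267795444376054838492222809091499987689476037000748982075094738965754305639874560000000000000000000000
Sum of its 150 digits: 648.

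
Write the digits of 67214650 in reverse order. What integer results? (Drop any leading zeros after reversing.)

5641276

Reversing 67214650 gives 5641276.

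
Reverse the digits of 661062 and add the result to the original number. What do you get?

921228

Reverse of 661062 is 260166.
661062 + 260166 = 921228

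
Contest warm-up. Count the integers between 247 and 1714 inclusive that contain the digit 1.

The integers in [247, 1714] that contain the digit 1: 251, 261, 271, 281, 291, 301, …, 1713, 1714.
853 qualify.

853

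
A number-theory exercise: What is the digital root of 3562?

7

3+5+6+2 = 16
1+6 = 7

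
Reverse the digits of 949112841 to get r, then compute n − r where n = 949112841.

Reverse of 949112841 is 148211949.
949112841 − 148211949 = 800900892

800900892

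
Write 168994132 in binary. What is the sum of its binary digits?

11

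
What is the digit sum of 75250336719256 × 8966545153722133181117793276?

159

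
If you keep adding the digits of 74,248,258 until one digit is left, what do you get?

7+4+2+4+8+2+5+8 = 40
4+0 = 4

4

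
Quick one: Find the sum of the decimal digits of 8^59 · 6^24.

351

8^59 · 6^24 = 907693533987502573276805649610374947893994866090129410535630795242995712
Sum of its 72 digits: 351.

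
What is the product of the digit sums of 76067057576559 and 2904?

S(76067057576559) = 7+6+0+6+7+0+5+7+5+7+6+5+5+9 = 75.
S(2904) = 2+9+0+4 = 15.
75 · 15 = 1125.

1125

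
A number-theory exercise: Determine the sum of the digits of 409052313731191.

49

4+0+9+0+5+2+3+1+3+7+3+1+1+9+1 = 49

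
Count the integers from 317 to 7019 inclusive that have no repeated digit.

3522

The integers in [317, 7019] that have no repeated digit: 317, 318, 319, 320, 321, 324, …, 7018, 7019.
3522 qualify.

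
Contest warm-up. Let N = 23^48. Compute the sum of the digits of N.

23^48 = 230640796319223839361986981083444028527480075343400946297318327681
Sum of its 66 digits: 289.

289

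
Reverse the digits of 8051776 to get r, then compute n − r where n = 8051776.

1280268

Reverse of 8051776 is 6771508.
8051776 − 6771508 = 1280268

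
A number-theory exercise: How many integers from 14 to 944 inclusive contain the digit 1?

261

The integers in [14, 944] that contain the digit 1: 14, 15, 16, 17, 18, 19, …, 931, 941.
261 qualify.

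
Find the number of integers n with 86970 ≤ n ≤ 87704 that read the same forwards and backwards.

The integers in [86970, 87704] that read the same forwards and backwards: 87078, 87178, 87278, 87378, 87478, 87578, 87678.
7 qualify.

7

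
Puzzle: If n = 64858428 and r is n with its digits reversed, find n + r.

147344274

Reverse of 64858428 is 82485846.
64858428 + 82485846 = 147344274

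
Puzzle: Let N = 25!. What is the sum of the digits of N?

72

25! = 15511210043330985984000000
Sum of its 26 digits: 72.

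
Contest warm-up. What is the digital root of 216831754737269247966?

2+1+6+8+3+1+7+5+4+7+3+7+2+6+9+2+4+7+9+6+6 = 105
1+0+5 = 6
(Equivalently, 216831754737269247966 mod 9 = 6.)

6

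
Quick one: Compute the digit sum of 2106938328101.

2+1+0+6+9+3+8+3+2+8+1+0+1 = 44

44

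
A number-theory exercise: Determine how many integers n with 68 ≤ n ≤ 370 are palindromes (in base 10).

30

The integers in [68, 370] that are palindromes (in base 10): 77, 88, 99, 101, 111, 121, …, 353, 363.
30 qualify.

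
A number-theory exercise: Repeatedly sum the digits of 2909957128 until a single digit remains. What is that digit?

2+9+0+9+9+5+7+1+2+8 = 52
5+2 = 7

7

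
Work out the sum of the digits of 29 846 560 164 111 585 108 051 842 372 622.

123

2+9+8+4+6+5+6+0+1+6+4+1+1+1+5+8+5+1+0+8+0+5+1+8+4+2+3+7+2+6+2+2 = 123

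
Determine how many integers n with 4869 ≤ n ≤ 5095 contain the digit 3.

41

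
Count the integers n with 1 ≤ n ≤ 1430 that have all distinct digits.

The integers in [1, 1430] that have all distinct digits: 1, 2, 3, 4, 5, 6, …, 1429, 1430.
921 qualify.

921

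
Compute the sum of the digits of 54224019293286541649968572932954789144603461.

5+4+2+2+4+0+1+9+2+9+3+2+8+6+5+4+1+6+4+9+9+6+8+5+7+2+9+3+2+9+5+4+7+8+9+1+4+4+6+0+3+4+6+1 = 208

208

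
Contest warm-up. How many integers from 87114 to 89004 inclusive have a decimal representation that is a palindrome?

19

The integers in [87114, 89004] that have a decimal representation that is a palindrome: 87178, 87278, 87378, 87478, 87578, 87678, …, 88888, 88988.
19 qualify.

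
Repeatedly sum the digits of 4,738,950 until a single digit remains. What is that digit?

4+7+3+8+9+5+0 = 36
3+6 = 9

9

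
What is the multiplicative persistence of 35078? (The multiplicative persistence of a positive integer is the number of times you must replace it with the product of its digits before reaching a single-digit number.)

35078 → 0 (1 step)

1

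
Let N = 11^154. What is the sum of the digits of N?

11^154 = 23685006833599197195919088540029236495037570793389397124452664106311119907667522129737993239189993164203234593360478299303844688744325163736088149221730477343641
Sum of its 161 digits: 736.

736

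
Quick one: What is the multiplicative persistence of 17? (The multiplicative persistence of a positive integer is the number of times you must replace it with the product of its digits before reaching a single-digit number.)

1

17 → 7 (1 step)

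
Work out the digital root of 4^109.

4

The digital root of n equals n mod 9 (or 9 when 9 | n), so we need 4^109 mod 9.
4^109 ≡ 4 (mod 9), so the digital root is 4.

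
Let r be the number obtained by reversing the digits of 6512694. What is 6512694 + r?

Reverse of 6512694 is 4962156.
6512694 + 4962156 = 11474850

11474850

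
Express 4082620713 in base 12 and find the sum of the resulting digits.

61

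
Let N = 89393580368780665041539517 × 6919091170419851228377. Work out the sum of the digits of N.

210

89393580368780665041539517 × 6919091170419851228377 = 618522332621847647682494390160142237943637273909
Sum of its 48 digits: 210.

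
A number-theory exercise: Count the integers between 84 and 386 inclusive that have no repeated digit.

220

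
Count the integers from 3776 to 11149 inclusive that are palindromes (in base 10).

The integers in [3776, 11149] that are palindromes (in base 10): 3883, 3993, 4004, 4114, 4224, 4334, …, 11011, 11111.
74 qualify.

74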